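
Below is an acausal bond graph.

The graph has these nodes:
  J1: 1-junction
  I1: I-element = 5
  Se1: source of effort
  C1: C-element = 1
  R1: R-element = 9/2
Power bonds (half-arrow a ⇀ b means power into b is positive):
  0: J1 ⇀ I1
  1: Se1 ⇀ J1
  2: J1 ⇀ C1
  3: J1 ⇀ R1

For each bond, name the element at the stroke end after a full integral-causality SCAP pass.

#1 |J1  (Se1: effort source, stroke at far end)
#0 |I1  (I1 integral (f out))
#2 |J1  (common-f at J1 fixed by 0)
#3 |J1  (J1 flow already set via bond 0)

bond 0 |I1
bond 1 |J1
bond 2 |J1
bond 3 |J1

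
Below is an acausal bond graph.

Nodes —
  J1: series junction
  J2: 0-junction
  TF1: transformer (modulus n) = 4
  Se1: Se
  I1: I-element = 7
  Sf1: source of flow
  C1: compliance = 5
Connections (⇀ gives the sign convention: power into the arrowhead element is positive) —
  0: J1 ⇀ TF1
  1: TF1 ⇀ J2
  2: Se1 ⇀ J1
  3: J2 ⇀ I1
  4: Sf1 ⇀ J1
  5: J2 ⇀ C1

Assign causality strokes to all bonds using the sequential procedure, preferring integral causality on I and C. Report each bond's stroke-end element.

#2 stroke→J1  (Se1 (Se) sets effort on bond)
#4 stroke→Sf1  (source Sf1 imposes f)
#0 stroke→J1  (1-jn J1 has f-setter on 4)
#1 stroke→TF1  (TF1: transformer flips bond 0)
#3 stroke→I1  (I1: I, integral causality)
#5 stroke→J2  (only one effort-in slot at J2)

b0 stroke→J1
b1 stroke→TF1
b2 stroke→J1
b3 stroke→I1
b4 stroke→Sf1
b5 stroke→J2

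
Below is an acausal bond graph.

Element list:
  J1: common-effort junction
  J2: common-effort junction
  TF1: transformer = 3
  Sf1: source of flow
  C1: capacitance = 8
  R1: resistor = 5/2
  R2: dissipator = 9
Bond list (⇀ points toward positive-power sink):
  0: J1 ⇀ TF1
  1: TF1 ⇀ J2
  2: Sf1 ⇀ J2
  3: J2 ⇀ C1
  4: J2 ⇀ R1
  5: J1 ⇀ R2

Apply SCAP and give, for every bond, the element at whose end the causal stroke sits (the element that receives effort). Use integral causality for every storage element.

b0 →J1
b1 →TF1
b2 →Sf1
b3 →J2
b4 →R1
b5 →R2

b2 stroke at Sf1  (Sf1 fixes flow; stroke at Sf1)
b3 stroke at J2  (C1 integral (e out))
b1 stroke at TF1  (common-e at J2 fixed by 3)
b4 stroke at R1  (common-e at J2 fixed by 3)
b0 stroke at J1  (TF1: transformer flips bond 1)
b5 stroke at R2  (J1: bond 0 brought effort, rest push out)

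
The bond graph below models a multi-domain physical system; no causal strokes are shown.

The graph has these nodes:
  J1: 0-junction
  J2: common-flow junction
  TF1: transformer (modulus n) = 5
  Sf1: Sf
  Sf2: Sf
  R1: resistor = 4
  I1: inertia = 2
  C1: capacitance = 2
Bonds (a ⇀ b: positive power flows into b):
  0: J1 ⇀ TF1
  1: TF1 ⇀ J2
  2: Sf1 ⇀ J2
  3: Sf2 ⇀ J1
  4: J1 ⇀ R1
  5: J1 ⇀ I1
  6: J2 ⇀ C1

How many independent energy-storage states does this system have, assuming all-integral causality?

2  (C1, I1 all integral)

bond 2 stroke→Sf1  (Sf1: flow source, stroke at near end)
bond 3 stroke→Sf2  (source Sf2 imposes f)
bond 1 stroke→J2  (J2 flow already set via bond 2)
bond 6 stroke→J2  (J2: bond 2 brought flow, rest push out)
bond 0 stroke→TF1  (TF1: transformer flips bond 1)
bond 5 stroke→I1  (I1 outputs flow p/I1)
bond 4 stroke→J1  (J1 needs exactly one e-in)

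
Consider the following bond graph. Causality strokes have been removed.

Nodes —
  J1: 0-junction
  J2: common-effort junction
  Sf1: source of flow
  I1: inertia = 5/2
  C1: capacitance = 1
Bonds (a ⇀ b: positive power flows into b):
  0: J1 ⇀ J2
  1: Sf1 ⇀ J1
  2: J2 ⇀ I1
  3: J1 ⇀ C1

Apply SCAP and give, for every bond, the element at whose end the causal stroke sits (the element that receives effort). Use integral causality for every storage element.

β1 |Sf1  (Sf1 fixes flow; stroke at Sf1)
β2 |I1  (prefer integral on I1)
β0 |J2  (J2: last free bond brings effort in)
β3 |J1  (J1 needs exactly one e-in)

bond 0 →J2
bond 1 →Sf1
bond 2 →I1
bond 3 →J1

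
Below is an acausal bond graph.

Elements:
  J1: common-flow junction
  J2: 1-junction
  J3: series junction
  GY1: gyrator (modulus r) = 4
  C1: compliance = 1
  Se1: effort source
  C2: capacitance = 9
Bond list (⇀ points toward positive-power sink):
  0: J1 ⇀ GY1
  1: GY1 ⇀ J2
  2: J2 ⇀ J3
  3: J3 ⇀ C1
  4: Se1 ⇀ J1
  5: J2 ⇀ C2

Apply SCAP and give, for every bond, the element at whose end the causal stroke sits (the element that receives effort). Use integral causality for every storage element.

b4 →J1  (Se1: effort source, stroke at far end)
b0 →GY1  (only one flow-in slot at J1)
b1 →GY1  (GY1 both-in/both-out from 0)
b2 →J2  (common-f at J2 fixed by 1)
b5 →J2  (J2 flow already set via bond 1)
b3 →J3  (J3: bond 2 brought flow, rest push out)

β0 →GY1
β1 →GY1
β2 →J2
β3 →J3
β4 →J1
β5 →J2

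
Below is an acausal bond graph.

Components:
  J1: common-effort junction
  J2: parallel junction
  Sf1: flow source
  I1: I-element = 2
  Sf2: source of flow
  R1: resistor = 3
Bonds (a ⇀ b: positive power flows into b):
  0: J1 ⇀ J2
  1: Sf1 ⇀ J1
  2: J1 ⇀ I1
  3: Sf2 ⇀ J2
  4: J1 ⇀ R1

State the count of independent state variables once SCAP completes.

#1 →Sf1  (Sf1: flow source, stroke at near end)
#3 →Sf2  (Sf2: flow source, stroke at near end)
#0 →J2  (J2: last free bond brings effort in)
#2 →I1  (prefer integral on I1)
#4 →J1  (J1 needs exactly one e-in)

1  (I1 all integral)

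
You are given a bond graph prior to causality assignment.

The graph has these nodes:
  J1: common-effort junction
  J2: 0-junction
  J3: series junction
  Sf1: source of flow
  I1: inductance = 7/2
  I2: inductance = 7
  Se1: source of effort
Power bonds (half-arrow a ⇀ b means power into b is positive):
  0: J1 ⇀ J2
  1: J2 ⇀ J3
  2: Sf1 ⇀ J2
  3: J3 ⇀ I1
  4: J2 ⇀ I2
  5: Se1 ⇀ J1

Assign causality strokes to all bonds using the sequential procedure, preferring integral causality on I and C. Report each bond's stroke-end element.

b0 stroke→J2
b1 stroke→J3
b2 stroke→Sf1
b3 stroke→I1
b4 stroke→I2
b5 stroke→J1

#2 stroke at Sf1  (Sf1: flow source, stroke at near end)
#5 stroke at J1  (source Se1 imposes e)
#0 stroke at J2  (0-jn J1 has e-setter on 5)
#1 stroke at J3  (common-e at J2 fixed by 0)
#4 stroke at I2  (common-e at J2 fixed by 0)
#3 stroke at I1  (J3: last free bond brings flow in)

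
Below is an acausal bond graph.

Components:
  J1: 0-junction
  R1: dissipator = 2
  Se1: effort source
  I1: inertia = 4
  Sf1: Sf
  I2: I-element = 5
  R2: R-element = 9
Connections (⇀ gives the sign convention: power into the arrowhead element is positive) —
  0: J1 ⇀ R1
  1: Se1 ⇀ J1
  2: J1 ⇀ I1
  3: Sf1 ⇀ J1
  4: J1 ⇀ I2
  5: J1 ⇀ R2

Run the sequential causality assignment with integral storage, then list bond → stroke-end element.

#1 →J1  (source Se1 imposes e)
#3 →Sf1  (Sf1 fixes flow; stroke at Sf1)
#0 →R1  (J1: bond 1 brought effort, rest push out)
#2 →I1  (J1 effort already set via bond 1)
#4 →I2  (J1 effort already set via bond 1)
#5 →R2  (common-e at J1 fixed by 1)

#0 →R1
#1 →J1
#2 →I1
#3 →Sf1
#4 →I2
#5 →R2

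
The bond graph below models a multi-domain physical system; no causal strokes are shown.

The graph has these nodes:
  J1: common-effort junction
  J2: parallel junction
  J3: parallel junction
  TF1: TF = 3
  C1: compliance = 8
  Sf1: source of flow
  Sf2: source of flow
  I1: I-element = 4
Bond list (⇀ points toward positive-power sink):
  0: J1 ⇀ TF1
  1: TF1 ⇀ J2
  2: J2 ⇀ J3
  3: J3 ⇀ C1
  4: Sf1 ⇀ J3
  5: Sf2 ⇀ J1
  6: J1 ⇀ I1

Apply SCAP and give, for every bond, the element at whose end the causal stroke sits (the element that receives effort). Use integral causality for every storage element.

bond 0 stroke→J1
bond 1 stroke→TF1
bond 2 stroke→J2
bond 3 stroke→J3
bond 4 stroke→Sf1
bond 5 stroke→Sf2
bond 6 stroke→I1

b4 |Sf1  (Sf1 fixes flow; stroke at Sf1)
b5 |Sf2  (Sf2 fixes flow; stroke at Sf2)
b3 |J3  (C1: C, integral causality)
b2 |J2  (J3 effort already set via bond 3)
b1 |TF1  (J2 effort already set via bond 2)
b0 |J1  (through TF1, causality passes straight; one stroke at TF1)
b6 |I1  (J1: bond 0 brought effort, rest push out)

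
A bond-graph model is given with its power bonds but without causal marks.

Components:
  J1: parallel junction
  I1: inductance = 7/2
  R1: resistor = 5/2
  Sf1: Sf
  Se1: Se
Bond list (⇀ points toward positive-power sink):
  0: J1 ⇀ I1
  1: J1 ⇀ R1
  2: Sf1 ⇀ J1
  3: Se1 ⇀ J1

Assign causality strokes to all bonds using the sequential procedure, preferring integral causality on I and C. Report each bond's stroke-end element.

b0 stroke at I1
b1 stroke at R1
b2 stroke at Sf1
b3 stroke at J1

#2 →Sf1  (source Sf1 imposes f)
#3 →J1  (Se1 fixes effort; stroke away)
#0 →I1  (0-jn J1 has e-setter on 3)
#1 →R1  (J1 effort already set via bond 3)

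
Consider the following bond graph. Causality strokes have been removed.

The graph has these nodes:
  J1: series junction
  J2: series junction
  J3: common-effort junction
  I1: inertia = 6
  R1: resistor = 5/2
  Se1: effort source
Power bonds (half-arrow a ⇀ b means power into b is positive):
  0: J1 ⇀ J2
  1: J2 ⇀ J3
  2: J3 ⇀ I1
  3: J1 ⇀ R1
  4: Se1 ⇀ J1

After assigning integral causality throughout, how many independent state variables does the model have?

1  (I1 all integral)

#4 →J1  (Se1 (Se) sets effort on bond)
#2 →I1  (I1: I, integral causality)
#1 →J3  (closing 0-jn rule on J3)
#0 →J2  (J2 flow already set via bond 1)
#3 →J1  (J1 flow already set via bond 0)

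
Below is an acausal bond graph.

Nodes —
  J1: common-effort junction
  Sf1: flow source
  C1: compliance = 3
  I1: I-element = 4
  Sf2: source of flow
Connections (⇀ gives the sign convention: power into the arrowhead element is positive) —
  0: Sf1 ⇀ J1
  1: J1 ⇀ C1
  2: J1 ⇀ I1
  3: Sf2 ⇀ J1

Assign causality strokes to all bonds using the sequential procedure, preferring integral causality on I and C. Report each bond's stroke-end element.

β0 →Sf1  (Sf1 fixes flow; stroke at Sf1)
β3 →Sf2  (source Sf2 imposes f)
β1 →J1  (C1 outputs effort q/C1)
β2 →I1  (J1 effort already set via bond 1)

b0 →Sf1
b1 →J1
b2 →I1
b3 →Sf2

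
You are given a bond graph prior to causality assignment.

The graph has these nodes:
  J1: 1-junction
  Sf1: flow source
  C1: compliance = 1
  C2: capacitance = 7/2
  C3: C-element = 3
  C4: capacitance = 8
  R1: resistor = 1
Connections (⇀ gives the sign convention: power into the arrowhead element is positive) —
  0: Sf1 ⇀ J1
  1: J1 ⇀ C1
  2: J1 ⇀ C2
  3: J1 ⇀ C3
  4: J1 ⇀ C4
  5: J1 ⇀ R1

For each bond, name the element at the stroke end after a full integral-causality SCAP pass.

b0 stroke at Sf1  (Sf1 fixes flow; stroke at Sf1)
b1 stroke at J1  (common-f at J1 fixed by 0)
b2 stroke at J1  (J1: bond 0 brought flow, rest push out)
b3 stroke at J1  (common-f at J1 fixed by 0)
b4 stroke at J1  (J1: bond 0 brought flow, rest push out)
b5 stroke at J1  (common-f at J1 fixed by 0)

#0 stroke→Sf1
#1 stroke→J1
#2 stroke→J1
#3 stroke→J1
#4 stroke→J1
#5 stroke→J1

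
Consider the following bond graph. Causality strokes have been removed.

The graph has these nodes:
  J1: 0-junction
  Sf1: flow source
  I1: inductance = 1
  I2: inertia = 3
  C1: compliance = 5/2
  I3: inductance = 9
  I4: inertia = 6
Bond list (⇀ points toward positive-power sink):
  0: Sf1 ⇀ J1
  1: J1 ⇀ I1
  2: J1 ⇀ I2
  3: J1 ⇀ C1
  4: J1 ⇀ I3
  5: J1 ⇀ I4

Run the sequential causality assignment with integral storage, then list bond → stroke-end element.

b0 stroke→Sf1
b1 stroke→I1
b2 stroke→I2
b3 stroke→J1
b4 stroke→I3
b5 stroke→I4

b0 stroke→Sf1  (Sf1: flow source, stroke at near end)
b1 stroke→I1  (I1 outputs flow p/I1)
b2 stroke→I2  (I2: I, integral causality)
b3 stroke→J1  (C1: C, integral causality)
b4 stroke→I3  (0-jn J1 has e-setter on 3)
b5 stroke→I4  (J1: bond 3 brought effort, rest push out)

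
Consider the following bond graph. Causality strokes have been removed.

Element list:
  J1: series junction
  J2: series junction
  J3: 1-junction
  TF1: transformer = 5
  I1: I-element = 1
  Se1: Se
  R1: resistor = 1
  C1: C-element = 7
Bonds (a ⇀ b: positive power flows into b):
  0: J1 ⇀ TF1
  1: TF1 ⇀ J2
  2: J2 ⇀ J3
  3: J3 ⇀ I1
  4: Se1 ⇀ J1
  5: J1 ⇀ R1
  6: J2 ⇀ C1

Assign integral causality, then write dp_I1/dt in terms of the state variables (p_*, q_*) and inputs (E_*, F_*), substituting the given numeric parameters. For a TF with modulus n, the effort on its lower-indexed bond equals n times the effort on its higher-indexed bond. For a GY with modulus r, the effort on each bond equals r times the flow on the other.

dp_I1/dt = E_Se1/5 - p_I1/25 - q_C1/7

β4 |J1  (source Se1 imposes e)
β3 |I1  (I1: I, integral causality)
β2 |J3  (1-jn J3 has f-setter on 3)
β1 |J2  (J2: bond 2 brought flow, rest push out)
β6 |J2  (common-f at J2 fixed by 2)
β0 |TF1  (TF1: transformer flips bond 1)
β5 |J1  (J1: bond 0 brought flow, rest push out)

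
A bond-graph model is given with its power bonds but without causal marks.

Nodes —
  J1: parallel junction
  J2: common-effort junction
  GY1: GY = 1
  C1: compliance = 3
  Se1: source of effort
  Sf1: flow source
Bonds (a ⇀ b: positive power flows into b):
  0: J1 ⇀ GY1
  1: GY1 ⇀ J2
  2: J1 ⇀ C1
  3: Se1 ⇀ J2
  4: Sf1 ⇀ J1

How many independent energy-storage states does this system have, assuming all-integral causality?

1  (C1 all integral)

β3 stroke at J2  (Se1 fixes effort; stroke away)
β4 stroke at Sf1  (source Sf1 imposes f)
β1 stroke at GY1  (J2 effort already set via bond 3)
β0 stroke at GY1  (GY1: gyrator matches bond 1)
β2 stroke at J1  (J1 needs exactly one e-in)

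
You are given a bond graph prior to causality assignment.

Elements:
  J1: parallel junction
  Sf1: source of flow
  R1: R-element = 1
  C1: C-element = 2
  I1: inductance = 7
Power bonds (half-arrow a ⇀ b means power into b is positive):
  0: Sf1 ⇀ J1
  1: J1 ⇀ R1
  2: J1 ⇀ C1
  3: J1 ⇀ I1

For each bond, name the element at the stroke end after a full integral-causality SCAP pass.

β0 |Sf1
β1 |R1
β2 |J1
β3 |I1

β0 |Sf1  (source Sf1 imposes f)
β2 |J1  (C1 outputs effort q/C1)
β1 |R1  (0-jn J1 has e-setter on 2)
β3 |I1  (J1 effort already set via bond 2)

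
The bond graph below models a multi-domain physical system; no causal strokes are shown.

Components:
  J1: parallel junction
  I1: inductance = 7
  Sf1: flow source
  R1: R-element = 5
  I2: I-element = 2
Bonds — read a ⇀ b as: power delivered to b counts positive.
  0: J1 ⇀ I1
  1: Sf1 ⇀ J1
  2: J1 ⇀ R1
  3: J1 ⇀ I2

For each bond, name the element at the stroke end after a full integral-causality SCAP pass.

#1 |Sf1  (Sf1: flow source, stroke at near end)
#0 |I1  (prefer integral on I1)
#3 |I2  (I2: I, integral causality)
#2 |J1  (J1: last free bond brings effort in)

#0 |I1
#1 |Sf1
#2 |J1
#3 |I2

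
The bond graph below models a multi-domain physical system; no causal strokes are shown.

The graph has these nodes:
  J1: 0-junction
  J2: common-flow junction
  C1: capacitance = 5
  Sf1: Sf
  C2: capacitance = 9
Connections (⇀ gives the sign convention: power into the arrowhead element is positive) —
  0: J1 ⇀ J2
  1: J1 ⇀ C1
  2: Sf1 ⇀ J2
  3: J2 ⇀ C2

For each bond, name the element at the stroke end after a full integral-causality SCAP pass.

#2 →Sf1  (Sf1 (Sf) sets flow on bond)
#0 →J2  (J2: bond 2 brought flow, rest push out)
#3 →J2  (J2 flow already set via bond 2)
#1 →J1  (only one effort-in slot at J1)

β0 stroke→J2
β1 stroke→J1
β2 stroke→Sf1
β3 stroke→J2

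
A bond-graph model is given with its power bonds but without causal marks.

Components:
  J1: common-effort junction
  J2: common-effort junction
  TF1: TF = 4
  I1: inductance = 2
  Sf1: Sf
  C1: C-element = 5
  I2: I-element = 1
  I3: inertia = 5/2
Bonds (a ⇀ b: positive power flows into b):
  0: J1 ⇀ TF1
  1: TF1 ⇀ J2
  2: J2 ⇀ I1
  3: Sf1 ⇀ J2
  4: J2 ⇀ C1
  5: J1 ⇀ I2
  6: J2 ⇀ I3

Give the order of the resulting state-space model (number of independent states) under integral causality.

4  (C1, I1, I2, I3 all integral)

#3 stroke at Sf1  (Sf1: flow source, stroke at near end)
#2 stroke at I1  (I1 integral (f out))
#4 stroke at J2  (C1: C, integral causality)
#1 stroke at TF1  (common-e at J2 fixed by 4)
#6 stroke at I3  (common-e at J2 fixed by 4)
#0 stroke at J1  (through TF1, causality passes straight; one stroke at TF1)
#5 stroke at I2  (J1: bond 0 brought effort, rest push out)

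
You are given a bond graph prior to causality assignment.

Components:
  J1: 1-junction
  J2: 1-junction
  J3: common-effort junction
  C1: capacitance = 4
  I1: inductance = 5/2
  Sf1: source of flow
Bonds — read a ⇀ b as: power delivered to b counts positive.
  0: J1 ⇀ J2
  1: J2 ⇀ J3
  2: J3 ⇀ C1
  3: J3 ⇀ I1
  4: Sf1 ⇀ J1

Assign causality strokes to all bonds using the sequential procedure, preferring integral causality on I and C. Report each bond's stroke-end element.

b4 stroke→Sf1  (Sf1 fixes flow; stroke at Sf1)
b0 stroke→J1  (J1: bond 4 brought flow, rest push out)
b1 stroke→J2  (common-f at J2 fixed by 0)
b2 stroke→J3  (C1 outputs effort q/C1)
b3 stroke→I1  (J3: bond 2 brought effort, rest push out)

bond 0 →J1
bond 1 →J2
bond 2 →J3
bond 3 →I1
bond 4 →Sf1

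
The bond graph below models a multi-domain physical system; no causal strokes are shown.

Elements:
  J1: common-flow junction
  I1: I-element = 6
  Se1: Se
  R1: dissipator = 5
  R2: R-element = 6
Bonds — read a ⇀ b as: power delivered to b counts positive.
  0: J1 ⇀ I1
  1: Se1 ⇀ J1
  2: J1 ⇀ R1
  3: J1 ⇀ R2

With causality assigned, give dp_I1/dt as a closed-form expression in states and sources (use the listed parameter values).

dp_I1/dt = E_Se1 - 11*p_I1/6

#1 stroke at J1  (Se1 fixes effort; stroke away)
#0 stroke at I1  (I1 outputs flow p/I1)
#2 stroke at J1  (1-jn J1 has f-setter on 0)
#3 stroke at J1  (J1 flow already set via bond 0)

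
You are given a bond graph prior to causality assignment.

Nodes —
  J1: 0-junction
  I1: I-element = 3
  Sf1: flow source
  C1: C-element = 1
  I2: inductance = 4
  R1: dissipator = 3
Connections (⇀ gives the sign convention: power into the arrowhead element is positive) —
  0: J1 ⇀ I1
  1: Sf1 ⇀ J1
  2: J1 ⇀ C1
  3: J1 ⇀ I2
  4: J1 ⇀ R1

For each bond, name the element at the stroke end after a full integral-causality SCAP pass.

b1 |Sf1  (source Sf1 imposes f)
b0 |I1  (prefer integral on I1)
b2 |J1  (C1: C, integral causality)
b3 |I2  (J1: bond 2 brought effort, rest push out)
b4 |R1  (0-jn J1 has e-setter on 2)

b0 stroke at I1
b1 stroke at Sf1
b2 stroke at J1
b3 stroke at I2
b4 stroke at R1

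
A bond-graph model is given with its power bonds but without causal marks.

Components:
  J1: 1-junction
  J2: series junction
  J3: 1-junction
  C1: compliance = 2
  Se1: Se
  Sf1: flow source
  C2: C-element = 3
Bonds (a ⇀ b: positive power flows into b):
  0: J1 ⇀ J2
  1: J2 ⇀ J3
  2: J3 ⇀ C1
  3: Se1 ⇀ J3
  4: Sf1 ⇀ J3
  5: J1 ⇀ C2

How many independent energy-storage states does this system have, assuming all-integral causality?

bond 3 →J3  (source Se1 imposes e)
bond 4 →Sf1  (Sf1 fixes flow; stroke at Sf1)
bond 1 →J3  (J3: bond 4 brought flow, rest push out)
bond 2 →J3  (1-jn J3 has f-setter on 4)
bond 0 →J2  (J2: bond 1 brought flow, rest push out)
bond 5 →J1  (common-f at J1 fixed by 0)

2  (C1, C2 all integral)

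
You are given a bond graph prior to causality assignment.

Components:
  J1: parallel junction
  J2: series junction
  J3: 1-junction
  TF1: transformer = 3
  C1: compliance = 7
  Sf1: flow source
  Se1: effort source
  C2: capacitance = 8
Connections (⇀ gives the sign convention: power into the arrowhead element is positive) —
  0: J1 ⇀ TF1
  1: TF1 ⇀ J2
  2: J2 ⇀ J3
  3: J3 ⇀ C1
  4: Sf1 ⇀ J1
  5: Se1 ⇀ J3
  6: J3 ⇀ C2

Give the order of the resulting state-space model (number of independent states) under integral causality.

b4 |Sf1  (Sf1: flow source, stroke at near end)
b5 |J3  (Se1 fixes effort; stroke away)
b0 |J1  (only one effort-in slot at J1)
b1 |TF1  (through TF1, causality passes straight; one stroke at TF1)
b2 |J2  (J2: bond 1 brought flow, rest push out)
b3 |J3  (J3 flow already set via bond 2)
b6 |J3  (J3 flow already set via bond 2)

2  (C1, C2 all integral)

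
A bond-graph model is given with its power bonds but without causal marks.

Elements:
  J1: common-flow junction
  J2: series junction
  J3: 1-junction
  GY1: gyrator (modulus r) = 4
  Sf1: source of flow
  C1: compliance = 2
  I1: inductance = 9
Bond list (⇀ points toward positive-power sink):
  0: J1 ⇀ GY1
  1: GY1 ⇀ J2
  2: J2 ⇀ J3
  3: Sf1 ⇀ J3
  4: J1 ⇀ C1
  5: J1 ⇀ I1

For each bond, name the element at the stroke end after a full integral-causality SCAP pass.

β0 |J1
β1 |J2
β2 |J3
β3 |Sf1
β4 |J1
β5 |I1

bond 3 |Sf1  (Sf1 fixes flow; stroke at Sf1)
bond 2 |J3  (common-f at J3 fixed by 3)
bond 1 |J2  (1-jn J2 has f-setter on 2)
bond 0 |J1  (through GY1, causality inverts; strokes same side of GY1)
bond 4 |J1  (C1 outputs effort q/C1)
bond 5 |I1  (only one flow-in slot at J1)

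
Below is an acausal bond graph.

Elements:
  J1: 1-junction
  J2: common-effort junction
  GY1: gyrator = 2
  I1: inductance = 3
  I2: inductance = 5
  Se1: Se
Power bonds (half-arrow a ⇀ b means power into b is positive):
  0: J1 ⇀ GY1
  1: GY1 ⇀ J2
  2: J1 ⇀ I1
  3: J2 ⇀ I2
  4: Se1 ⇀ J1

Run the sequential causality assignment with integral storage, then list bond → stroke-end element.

#0 →J1
#1 →J2
#2 →I1
#3 →I2
#4 →J1

bond 4 |J1  (Se1: effort source, stroke at far end)
bond 2 |I1  (I1: I, integral causality)
bond 0 |J1  (1-jn J1 has f-setter on 2)
bond 1 |J2  (through GY1, causality inverts; strokes same side of GY1)
bond 3 |I2  (0-jn J2 has e-setter on 1)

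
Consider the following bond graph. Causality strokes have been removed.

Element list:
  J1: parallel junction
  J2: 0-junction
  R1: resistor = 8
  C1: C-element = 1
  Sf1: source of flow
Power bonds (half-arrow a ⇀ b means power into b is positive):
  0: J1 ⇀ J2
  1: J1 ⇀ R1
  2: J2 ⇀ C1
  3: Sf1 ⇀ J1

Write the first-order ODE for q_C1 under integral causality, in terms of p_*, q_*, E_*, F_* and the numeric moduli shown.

dq_C1/dt = F_Sf1 - q_C1/8

b3 →Sf1  (Sf1: flow source, stroke at near end)
b2 →J2  (C1: C, integral causality)
b0 →J1  (0-jn J2 has e-setter on 2)
b1 →R1  (0-jn J1 has e-setter on 0)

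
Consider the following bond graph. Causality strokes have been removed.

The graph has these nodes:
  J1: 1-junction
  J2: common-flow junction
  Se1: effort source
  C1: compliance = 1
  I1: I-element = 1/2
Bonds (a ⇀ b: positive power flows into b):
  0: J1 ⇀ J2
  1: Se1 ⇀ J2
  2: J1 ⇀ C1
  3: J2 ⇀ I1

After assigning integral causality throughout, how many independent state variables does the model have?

β1 |J2  (Se1: effort source, stroke at far end)
β2 |J1  (C1: C, integral causality)
β0 |J2  (J1 needs exactly one f-in)
β3 |I1  (J2: last free bond brings flow in)

2  (C1, I1 all integral)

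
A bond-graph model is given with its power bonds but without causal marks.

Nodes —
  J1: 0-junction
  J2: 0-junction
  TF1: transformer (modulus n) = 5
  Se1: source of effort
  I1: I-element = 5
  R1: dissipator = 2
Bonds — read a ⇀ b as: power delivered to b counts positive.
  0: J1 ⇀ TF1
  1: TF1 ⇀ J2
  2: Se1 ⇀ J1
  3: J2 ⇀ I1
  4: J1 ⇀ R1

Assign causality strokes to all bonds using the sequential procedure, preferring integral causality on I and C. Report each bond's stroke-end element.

#0 stroke→TF1
#1 stroke→J2
#2 stroke→J1
#3 stroke→I1
#4 stroke→R1

β2 stroke→J1  (source Se1 imposes e)
β0 stroke→TF1  (J1: bond 2 brought effort, rest push out)
β4 stroke→R1  (J1: bond 2 brought effort, rest push out)
β1 stroke→J2  (TF1: transformer flips bond 0)
β3 stroke→I1  (J2: bond 1 brought effort, rest push out)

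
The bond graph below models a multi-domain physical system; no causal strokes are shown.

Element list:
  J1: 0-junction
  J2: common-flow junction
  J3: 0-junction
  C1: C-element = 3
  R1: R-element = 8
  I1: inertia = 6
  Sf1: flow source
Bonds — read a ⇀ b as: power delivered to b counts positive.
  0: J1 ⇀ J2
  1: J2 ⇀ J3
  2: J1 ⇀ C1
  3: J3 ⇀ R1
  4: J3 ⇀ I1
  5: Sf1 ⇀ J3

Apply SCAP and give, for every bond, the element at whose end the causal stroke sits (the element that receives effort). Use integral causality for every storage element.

β5 stroke→Sf1  (Sf1: flow source, stroke at near end)
β2 stroke→J1  (C1 outputs effort q/C1)
β0 stroke→J2  (J1: bond 2 brought effort, rest push out)
β1 stroke→J3  (J2: last free bond brings flow in)
β3 stroke→R1  (0-jn J3 has e-setter on 1)
β4 stroke→I1  (common-e at J3 fixed by 1)

b0 |J2
b1 |J3
b2 |J1
b3 |R1
b4 |I1
b5 |Sf1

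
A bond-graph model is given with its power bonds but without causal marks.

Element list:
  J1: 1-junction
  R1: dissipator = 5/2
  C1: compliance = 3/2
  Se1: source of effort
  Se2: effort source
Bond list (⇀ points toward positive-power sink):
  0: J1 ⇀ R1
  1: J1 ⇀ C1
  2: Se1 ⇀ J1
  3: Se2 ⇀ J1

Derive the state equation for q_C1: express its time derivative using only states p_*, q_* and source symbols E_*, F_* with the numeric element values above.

β2 →J1  (source Se1 imposes e)
β3 →J1  (Se2 fixes effort; stroke away)
β1 →J1  (prefer integral on C1)
β0 →R1  (only one flow-in slot at J1)

dq_C1/dt = 2*E_Se1/5 + 2*E_Se2/5 - 4*q_C1/15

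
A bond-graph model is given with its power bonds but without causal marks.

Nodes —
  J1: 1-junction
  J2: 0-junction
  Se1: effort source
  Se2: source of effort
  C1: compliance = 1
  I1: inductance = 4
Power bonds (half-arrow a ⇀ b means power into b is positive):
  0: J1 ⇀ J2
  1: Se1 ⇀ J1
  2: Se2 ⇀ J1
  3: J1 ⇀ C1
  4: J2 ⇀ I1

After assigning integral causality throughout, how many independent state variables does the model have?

2  (C1, I1 all integral)

bond 1 →J1  (Se1: effort source, stroke at far end)
bond 2 →J1  (Se2 fixes effort; stroke away)
bond 3 →J1  (C1 integral (e out))
bond 0 →J2  (J1 needs exactly one f-in)
bond 4 →I1  (0-jn J2 has e-setter on 0)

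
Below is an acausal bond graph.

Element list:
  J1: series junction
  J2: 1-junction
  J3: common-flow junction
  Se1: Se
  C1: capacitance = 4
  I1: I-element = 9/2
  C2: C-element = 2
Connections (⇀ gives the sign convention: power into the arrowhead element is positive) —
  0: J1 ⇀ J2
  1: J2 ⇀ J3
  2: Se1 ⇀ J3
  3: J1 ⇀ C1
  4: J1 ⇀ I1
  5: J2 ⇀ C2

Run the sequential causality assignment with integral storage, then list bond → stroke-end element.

#0 stroke→J1
#1 stroke→J2
#2 stroke→J3
#3 stroke→J1
#4 stroke→I1
#5 stroke→J2

#2 stroke→J3  (Se1 (Se) sets effort on bond)
#1 stroke→J2  (J3 needs exactly one f-in)
#3 stroke→J1  (C1: C, integral causality)
#4 stroke→I1  (I1 integral (f out))
#0 stroke→J1  (common-f at J1 fixed by 4)
#5 stroke→J2  (J2 flow already set via bond 0)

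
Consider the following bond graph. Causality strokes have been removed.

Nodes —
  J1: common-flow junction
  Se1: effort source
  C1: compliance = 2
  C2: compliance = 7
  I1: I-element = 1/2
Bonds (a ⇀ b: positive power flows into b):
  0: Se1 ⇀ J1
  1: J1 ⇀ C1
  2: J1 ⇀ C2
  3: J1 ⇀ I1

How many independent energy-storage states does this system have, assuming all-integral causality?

3  (C1, C2, I1 all integral)

bond 0 stroke at J1  (Se1 (Se) sets effort on bond)
bond 1 stroke at J1  (C1: C, integral causality)
bond 2 stroke at J1  (prefer integral on C2)
bond 3 stroke at I1  (closing 1-jn rule on J1)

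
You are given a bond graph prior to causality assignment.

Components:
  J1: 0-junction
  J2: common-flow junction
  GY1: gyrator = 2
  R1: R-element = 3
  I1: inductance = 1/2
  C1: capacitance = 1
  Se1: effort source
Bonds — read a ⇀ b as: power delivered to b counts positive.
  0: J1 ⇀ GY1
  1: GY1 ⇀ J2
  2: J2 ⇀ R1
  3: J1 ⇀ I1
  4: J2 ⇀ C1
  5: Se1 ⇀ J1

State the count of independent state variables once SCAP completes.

2  (C1, I1 all integral)

bond 5 stroke→J1  (Se1 (Se) sets effort on bond)
bond 0 stroke→GY1  (0-jn J1 has e-setter on 5)
bond 3 stroke→I1  (J1 effort already set via bond 5)
bond 1 stroke→GY1  (GY1 both-in/both-out from 0)
bond 2 stroke→J2  (J2: bond 1 brought flow, rest push out)
bond 4 stroke→J2  (J2: bond 1 brought flow, rest push out)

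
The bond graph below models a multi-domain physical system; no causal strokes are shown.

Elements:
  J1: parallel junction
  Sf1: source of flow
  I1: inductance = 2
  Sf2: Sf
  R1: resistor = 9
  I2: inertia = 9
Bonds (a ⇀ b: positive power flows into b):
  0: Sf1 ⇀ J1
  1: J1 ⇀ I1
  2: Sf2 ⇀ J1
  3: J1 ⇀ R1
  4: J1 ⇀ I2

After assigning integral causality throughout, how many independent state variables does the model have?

β0 stroke→Sf1  (Sf1 (Sf) sets flow on bond)
β2 stroke→Sf2  (source Sf2 imposes f)
β1 stroke→I1  (I1 outputs flow p/I1)
β4 stroke→I2  (prefer integral on I2)
β3 stroke→J1  (only one effort-in slot at J1)

2  (I1, I2 all integral)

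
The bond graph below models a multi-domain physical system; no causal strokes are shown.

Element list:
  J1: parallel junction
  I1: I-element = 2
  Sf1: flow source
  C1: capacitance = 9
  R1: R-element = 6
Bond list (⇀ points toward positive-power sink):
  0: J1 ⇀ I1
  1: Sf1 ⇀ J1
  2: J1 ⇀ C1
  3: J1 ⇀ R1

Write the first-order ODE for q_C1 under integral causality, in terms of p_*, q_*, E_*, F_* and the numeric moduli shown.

dq_C1/dt = F_Sf1 - p_I1/2 - q_C1/54

#1 →Sf1  (Sf1 fixes flow; stroke at Sf1)
#0 →I1  (I1 outputs flow p/I1)
#2 →J1  (C1 integral (e out))
#3 →R1  (0-jn J1 has e-setter on 2)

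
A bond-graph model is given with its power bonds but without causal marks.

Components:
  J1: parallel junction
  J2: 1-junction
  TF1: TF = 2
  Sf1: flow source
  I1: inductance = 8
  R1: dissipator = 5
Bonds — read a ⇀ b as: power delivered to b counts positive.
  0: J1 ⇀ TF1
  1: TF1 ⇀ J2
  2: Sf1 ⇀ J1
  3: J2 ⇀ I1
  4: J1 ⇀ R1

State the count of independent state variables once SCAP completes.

bond 2 →Sf1  (Sf1 fixes flow; stroke at Sf1)
bond 3 →I1  (I1: I, integral causality)
bond 1 →J2  (J2: bond 3 brought flow, rest push out)
bond 0 →TF1  (TF1: transformer flips bond 1)
bond 4 →J1  (only one effort-in slot at J1)

1  (I1 all integral)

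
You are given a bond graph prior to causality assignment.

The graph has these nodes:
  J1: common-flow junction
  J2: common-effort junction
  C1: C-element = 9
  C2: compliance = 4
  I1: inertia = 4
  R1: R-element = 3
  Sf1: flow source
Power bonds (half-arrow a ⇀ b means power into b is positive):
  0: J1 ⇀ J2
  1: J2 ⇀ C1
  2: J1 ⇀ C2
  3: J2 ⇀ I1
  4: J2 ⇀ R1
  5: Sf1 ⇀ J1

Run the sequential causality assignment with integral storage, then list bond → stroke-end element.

b5 |Sf1  (Sf1 fixes flow; stroke at Sf1)
b0 |J1  (1-jn J1 has f-setter on 5)
b2 |J1  (J1 flow already set via bond 5)
b1 |J2  (prefer integral on C1)
b3 |I1  (J2: bond 1 brought effort, rest push out)
b4 |R1  (J2 effort already set via bond 1)

b0 |J1
b1 |J2
b2 |J1
b3 |I1
b4 |R1
b5 |Sf1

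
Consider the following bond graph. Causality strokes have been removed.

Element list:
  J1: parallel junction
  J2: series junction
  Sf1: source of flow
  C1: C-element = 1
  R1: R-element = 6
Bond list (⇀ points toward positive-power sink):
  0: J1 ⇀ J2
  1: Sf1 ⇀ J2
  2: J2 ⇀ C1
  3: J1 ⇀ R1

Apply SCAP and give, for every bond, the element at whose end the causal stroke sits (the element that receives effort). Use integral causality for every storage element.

b1 stroke→Sf1  (Sf1 fixes flow; stroke at Sf1)
b0 stroke→J2  (J2: bond 1 brought flow, rest push out)
b2 stroke→J2  (common-f at J2 fixed by 1)
b3 stroke→J1  (J1: last free bond brings effort in)

b0 |J2
b1 |Sf1
b2 |J2
b3 |J1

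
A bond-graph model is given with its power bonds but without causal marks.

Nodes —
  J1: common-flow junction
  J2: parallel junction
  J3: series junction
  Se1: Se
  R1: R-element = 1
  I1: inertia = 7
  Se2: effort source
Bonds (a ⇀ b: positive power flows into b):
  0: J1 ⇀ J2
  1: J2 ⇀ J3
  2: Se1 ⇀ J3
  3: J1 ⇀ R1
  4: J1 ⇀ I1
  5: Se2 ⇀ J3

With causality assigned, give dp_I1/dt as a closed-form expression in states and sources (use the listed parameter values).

dp_I1/dt = E_Se1 + E_Se2 - p_I1/7

bond 2 stroke at J3  (Se1 (Se) sets effort on bond)
bond 5 stroke at J3  (Se2 fixes effort; stroke away)
bond 1 stroke at J2  (only one flow-in slot at J3)
bond 0 stroke at J1  (0-jn J2 has e-setter on 1)
bond 4 stroke at I1  (prefer integral on I1)
bond 3 stroke at J1  (common-f at J1 fixed by 4)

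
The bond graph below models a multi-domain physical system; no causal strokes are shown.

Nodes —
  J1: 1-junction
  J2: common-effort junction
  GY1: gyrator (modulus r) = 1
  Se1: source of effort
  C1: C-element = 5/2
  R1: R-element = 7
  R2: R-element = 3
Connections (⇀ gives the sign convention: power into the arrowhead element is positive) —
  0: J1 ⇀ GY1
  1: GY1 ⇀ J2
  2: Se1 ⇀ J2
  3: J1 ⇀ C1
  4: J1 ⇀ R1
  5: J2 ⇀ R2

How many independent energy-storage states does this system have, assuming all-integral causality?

1  (C1 all integral)

bond 2 stroke→J2  (Se1: effort source, stroke at far end)
bond 1 stroke→GY1  (common-e at J2 fixed by 2)
bond 5 stroke→R2  (J2 effort already set via bond 2)
bond 0 stroke→GY1  (GY1: gyrator matches bond 1)
bond 3 stroke→J1  (1-jn J1 has f-setter on 0)
bond 4 stroke→J1  (J1 flow already set via bond 0)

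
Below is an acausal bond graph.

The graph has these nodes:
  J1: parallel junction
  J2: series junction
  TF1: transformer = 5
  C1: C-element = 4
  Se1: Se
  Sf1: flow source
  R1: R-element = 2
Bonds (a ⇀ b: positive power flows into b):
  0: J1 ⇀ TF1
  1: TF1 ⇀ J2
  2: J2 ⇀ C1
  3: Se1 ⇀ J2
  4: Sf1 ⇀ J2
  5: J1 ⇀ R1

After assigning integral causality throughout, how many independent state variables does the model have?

1  (C1 all integral)

#3 stroke at J2  (Se1 (Se) sets effort on bond)
#4 stroke at Sf1  (Sf1 (Sf) sets flow on bond)
#1 stroke at J2  (J2: bond 4 brought flow, rest push out)
#2 stroke at J2  (common-f at J2 fixed by 4)
#0 stroke at TF1  (through TF1, causality passes straight; one stroke at TF1)
#5 stroke at J1  (closing 0-jn rule on J1)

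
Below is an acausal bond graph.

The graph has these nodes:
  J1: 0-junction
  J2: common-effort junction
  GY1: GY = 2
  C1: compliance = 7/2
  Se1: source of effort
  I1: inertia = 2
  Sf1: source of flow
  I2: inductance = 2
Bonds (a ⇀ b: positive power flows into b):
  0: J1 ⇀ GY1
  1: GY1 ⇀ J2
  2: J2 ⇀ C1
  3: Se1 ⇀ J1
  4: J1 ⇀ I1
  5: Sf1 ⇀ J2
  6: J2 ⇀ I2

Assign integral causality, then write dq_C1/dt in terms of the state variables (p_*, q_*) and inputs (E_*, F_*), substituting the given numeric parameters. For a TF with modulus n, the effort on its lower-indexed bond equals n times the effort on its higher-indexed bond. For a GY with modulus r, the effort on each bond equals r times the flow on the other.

β3 |J1  (Se1 fixes effort; stroke away)
β5 |Sf1  (source Sf1 imposes f)
β0 |GY1  (common-e at J1 fixed by 3)
β4 |I1  (common-e at J1 fixed by 3)
β1 |GY1  (GY GY1: same side as bond 0)
β2 |J2  (C1: C, integral causality)
β6 |I2  (0-jn J2 has e-setter on 2)

dq_C1/dt = E_Se1/2 + F_Sf1 - p_I2/2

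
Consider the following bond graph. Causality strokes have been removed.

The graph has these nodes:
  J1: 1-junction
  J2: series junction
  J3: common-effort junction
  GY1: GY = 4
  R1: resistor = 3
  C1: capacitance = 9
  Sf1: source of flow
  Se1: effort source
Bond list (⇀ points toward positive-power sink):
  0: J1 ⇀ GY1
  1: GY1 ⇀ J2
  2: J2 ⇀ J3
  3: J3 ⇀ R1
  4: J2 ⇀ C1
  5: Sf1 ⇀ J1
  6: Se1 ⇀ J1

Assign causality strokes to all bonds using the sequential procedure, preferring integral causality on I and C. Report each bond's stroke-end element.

#0 stroke→J1
#1 stroke→J2
#2 stroke→J3
#3 stroke→R1
#4 stroke→J2
#5 stroke→Sf1
#6 stroke→J1

β5 →Sf1  (source Sf1 imposes f)
β6 →J1  (Se1 fixes effort; stroke away)
β0 →J1  (1-jn J1 has f-setter on 5)
β1 →J2  (GY GY1: same side as bond 0)
β4 →J2  (prefer integral on C1)
β2 →J3  (closing 1-jn rule on J2)
β3 →R1  (common-e at J3 fixed by 2)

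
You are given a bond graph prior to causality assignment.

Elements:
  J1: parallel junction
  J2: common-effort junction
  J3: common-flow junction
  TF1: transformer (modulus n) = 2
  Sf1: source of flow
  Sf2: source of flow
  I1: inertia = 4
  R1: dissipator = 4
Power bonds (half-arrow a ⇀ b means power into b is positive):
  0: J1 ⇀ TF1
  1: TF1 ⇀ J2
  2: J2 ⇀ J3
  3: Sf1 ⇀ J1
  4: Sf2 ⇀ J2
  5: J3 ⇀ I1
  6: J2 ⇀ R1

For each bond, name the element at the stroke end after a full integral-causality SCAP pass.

β0 →J1
β1 →TF1
β2 →J3
β3 →Sf1
β4 →Sf2
β5 →I1
β6 →J2

#3 →Sf1  (Sf1 (Sf) sets flow on bond)
#4 →Sf2  (Sf2: flow source, stroke at near end)
#0 →J1  (J1 needs exactly one e-in)
#1 →TF1  (TF TF1: opposite of bond 0)
#5 →I1  (prefer integral on I1)
#2 →J3  (J3 flow already set via bond 5)
#6 →J2  (only one effort-in slot at J2)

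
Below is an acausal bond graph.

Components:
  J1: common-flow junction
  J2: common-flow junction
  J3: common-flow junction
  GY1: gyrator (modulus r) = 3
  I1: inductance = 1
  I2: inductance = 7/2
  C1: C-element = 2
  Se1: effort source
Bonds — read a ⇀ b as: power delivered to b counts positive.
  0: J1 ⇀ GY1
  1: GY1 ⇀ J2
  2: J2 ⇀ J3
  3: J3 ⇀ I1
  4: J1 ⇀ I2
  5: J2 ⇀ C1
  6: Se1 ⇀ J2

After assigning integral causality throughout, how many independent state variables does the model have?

3  (C1, I1, I2 all integral)

β6 stroke at J2  (Se1: effort source, stroke at far end)
β3 stroke at I1  (I1: I, integral causality)
β2 stroke at J3  (J3: bond 3 brought flow, rest push out)
β1 stroke at J2  (J2 flow already set via bond 2)
β5 stroke at J2  (J2 flow already set via bond 2)
β0 stroke at J1  (GY GY1: same side as bond 1)
β4 stroke at I2  (J1 needs exactly one f-in)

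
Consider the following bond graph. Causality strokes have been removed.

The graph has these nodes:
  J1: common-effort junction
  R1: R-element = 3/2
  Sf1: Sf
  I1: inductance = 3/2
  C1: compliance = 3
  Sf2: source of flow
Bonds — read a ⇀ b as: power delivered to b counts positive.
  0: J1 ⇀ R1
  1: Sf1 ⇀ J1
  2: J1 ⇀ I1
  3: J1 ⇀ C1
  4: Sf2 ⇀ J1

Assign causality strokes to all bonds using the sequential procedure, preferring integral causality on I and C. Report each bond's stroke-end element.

#1 stroke at Sf1  (source Sf1 imposes f)
#4 stroke at Sf2  (Sf2 fixes flow; stroke at Sf2)
#2 stroke at I1  (I1 integral (f out))
#3 stroke at J1  (prefer integral on C1)
#0 stroke at R1  (J1 effort already set via bond 3)

b0 |R1
b1 |Sf1
b2 |I1
b3 |J1
b4 |Sf2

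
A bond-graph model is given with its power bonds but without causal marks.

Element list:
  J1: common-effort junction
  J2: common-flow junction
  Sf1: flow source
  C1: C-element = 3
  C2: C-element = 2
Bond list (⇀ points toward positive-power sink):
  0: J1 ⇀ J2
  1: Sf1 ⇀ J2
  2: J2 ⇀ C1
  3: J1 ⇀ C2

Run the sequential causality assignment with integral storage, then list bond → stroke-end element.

β0 stroke→J2
β1 stroke→Sf1
β2 stroke→J2
β3 stroke→J1

b1 stroke→Sf1  (Sf1 (Sf) sets flow on bond)
b0 stroke→J2  (J2 flow already set via bond 1)
b2 stroke→J2  (1-jn J2 has f-setter on 1)
b3 stroke→J1  (closing 0-jn rule on J1)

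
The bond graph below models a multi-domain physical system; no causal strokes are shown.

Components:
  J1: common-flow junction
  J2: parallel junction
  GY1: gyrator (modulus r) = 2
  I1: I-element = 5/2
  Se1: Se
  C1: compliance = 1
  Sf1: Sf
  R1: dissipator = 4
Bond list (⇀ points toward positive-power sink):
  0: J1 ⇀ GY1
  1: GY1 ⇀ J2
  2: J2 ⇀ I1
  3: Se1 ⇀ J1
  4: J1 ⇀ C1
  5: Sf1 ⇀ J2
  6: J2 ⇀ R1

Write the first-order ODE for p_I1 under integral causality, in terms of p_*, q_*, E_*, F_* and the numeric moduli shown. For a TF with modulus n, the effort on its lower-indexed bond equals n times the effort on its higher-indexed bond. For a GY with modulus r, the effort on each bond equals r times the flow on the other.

dp_I1/dt = 2*E_Se1 + 4*F_Sf1 - 8*p_I1/5 - 2*q_C1

bond 3 →J1  (Se1 fixes effort; stroke away)
bond 5 →Sf1  (Sf1: flow source, stroke at near end)
bond 2 →I1  (I1: I, integral causality)
bond 4 →J1  (C1 integral (e out))
bond 0 →GY1  (closing 1-jn rule on J1)
bond 1 →GY1  (through GY1, causality inverts; strokes same side of GY1)
bond 6 →J2  (only one effort-in slot at J2)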